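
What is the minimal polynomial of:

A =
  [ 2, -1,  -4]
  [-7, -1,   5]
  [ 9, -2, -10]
x^3 + 9*x^2 + 27*x + 27

The characteristic polynomial is χ_A(x) = (x + 3)^3, so the eigenvalues are known. The minimal polynomial is
  m_A(x) = Π_λ (x − λ)^{k_λ}
where k_λ is the size of the *largest* Jordan block for λ (equivalently, the smallest k with (A − λI)^k v = 0 for every generalised eigenvector v of λ).

  λ = -3: largest Jordan block has size 3, contributing (x + 3)^3

So m_A(x) = (x + 3)^3 = x^3 + 9*x^2 + 27*x + 27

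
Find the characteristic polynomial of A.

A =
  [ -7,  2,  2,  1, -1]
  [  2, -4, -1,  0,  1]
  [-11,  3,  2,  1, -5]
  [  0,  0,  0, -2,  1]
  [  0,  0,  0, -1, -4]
x^5 + 15*x^4 + 90*x^3 + 270*x^2 + 405*x + 243

Expanding det(x·I − A) (e.g. by cofactor expansion or by noting that A is similar to its Jordan form J, which has the same characteristic polynomial as A) gives
  χ_A(x) = x^5 + 15*x^4 + 90*x^3 + 270*x^2 + 405*x + 243
which factors as (x + 3)^5. The eigenvalues (with algebraic multiplicities) are λ = -3 with multiplicity 5.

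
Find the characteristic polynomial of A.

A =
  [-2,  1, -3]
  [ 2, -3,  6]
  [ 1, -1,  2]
x^3 + 3*x^2 + 3*x + 1

Expanding det(x·I − A) (e.g. by cofactor expansion or by noting that A is similar to its Jordan form J, which has the same characteristic polynomial as A) gives
  χ_A(x) = x^3 + 3*x^2 + 3*x + 1
which factors as (x + 1)^3. The eigenvalues (with algebraic multiplicities) are λ = -1 with multiplicity 3.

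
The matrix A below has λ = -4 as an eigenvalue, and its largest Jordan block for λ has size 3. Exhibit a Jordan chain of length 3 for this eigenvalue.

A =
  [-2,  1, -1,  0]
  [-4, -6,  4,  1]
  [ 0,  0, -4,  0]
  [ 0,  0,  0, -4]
A Jordan chain for λ = -4 of length 3:
v_1 = (2, -4, 0, 0)ᵀ
v_2 = (-1, 4, 0, 0)ᵀ
v_3 = (0, 0, 1, 0)ᵀ

Let N = A − (-4)·I. We want v_3 with N^3 v_3 = 0 but N^2 v_3 ≠ 0; then v_{j-1} := N · v_j for j = 3, …, 2.

Pick v_3 = (0, 0, 1, 0)ᵀ.
Then v_2 = N · v_3 = (-1, 4, 0, 0)ᵀ.
Then v_1 = N · v_2 = (2, -4, 0, 0)ᵀ.

Sanity check: (A − (-4)·I) v_1 = (0, 0, 0, 0)ᵀ = 0. ✓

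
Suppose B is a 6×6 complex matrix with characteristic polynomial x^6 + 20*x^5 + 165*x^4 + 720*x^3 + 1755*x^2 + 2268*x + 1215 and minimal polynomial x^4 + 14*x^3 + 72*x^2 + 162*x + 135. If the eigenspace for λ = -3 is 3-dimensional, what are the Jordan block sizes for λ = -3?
Block sizes for λ = -3: [3, 1, 1]

Step 1 — from the characteristic polynomial, algebraic multiplicity of λ = -3 is 5. From dim ker(B − (-3)·I) = 3, there are exactly 3 Jordan blocks for λ = -3.
Step 2 — from the minimal polynomial, the factor (x + 3)^3 tells us the largest block for λ = -3 has size 3.
Step 3 — with total size 5, 3 blocks, and largest block 3, the block sizes (in nonincreasing order) are [3, 1, 1].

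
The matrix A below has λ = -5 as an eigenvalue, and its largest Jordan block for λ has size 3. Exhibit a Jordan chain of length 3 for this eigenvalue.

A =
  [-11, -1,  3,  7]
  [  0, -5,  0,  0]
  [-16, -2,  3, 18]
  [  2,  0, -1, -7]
A Jordan chain for λ = -5 of length 3:
v_1 = (2, 0, 4, 0)ᵀ
v_2 = (-6, 0, -16, 2)ᵀ
v_3 = (1, 0, 0, 0)ᵀ

Let N = A − (-5)·I. We want v_3 with N^3 v_3 = 0 but N^2 v_3 ≠ 0; then v_{j-1} := N · v_j for j = 3, …, 2.

Pick v_3 = (1, 0, 0, 0)ᵀ.
Then v_2 = N · v_3 = (-6, 0, -16, 2)ᵀ.
Then v_1 = N · v_2 = (2, 0, 4, 0)ᵀ.

Sanity check: (A − (-5)·I) v_1 = (0, 0, 0, 0)ᵀ = 0. ✓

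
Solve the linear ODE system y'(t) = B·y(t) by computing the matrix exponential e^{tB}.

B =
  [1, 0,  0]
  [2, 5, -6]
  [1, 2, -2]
e^{tB} =
  [exp(t), 0, 0]
  [2*exp(2*t) - 2*exp(t), 4*exp(2*t) - 3*exp(t), -6*exp(2*t) + 6*exp(t)]
  [exp(2*t) - exp(t), 2*exp(2*t) - 2*exp(t), -3*exp(2*t) + 4*exp(t)]

Strategy: write B = P · J · P⁻¹ where J is a Jordan canonical form, so e^{tB} = P · e^{tJ} · P⁻¹, and e^{tJ} can be computed block-by-block.

B has Jordan form
J =
  [1, 0, 0]
  [0, 1, 0]
  [0, 0, 2]
(up to reordering of blocks).

Per-block formulas:
  For a 1×1 block at λ = 1: exp(t · [1]) = [e^(1t)].
  For a 1×1 block at λ = 2: exp(t · [2]) = [e^(2t)].

After assembling e^{tJ} and conjugating by P, we get:

e^{tB} =
  [exp(t), 0, 0]
  [2*exp(2*t) - 2*exp(t), 4*exp(2*t) - 3*exp(t), -6*exp(2*t) + 6*exp(t)]
  [exp(2*t) - exp(t), 2*exp(2*t) - 2*exp(t), -3*exp(2*t) + 4*exp(t)]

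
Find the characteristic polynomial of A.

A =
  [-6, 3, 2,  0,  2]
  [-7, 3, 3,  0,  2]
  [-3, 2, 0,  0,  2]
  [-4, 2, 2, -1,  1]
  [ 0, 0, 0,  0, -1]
x^5 + 5*x^4 + 10*x^3 + 10*x^2 + 5*x + 1

Expanding det(x·I − A) (e.g. by cofactor expansion or by noting that A is similar to its Jordan form J, which has the same characteristic polynomial as A) gives
  χ_A(x) = x^5 + 5*x^4 + 10*x^3 + 10*x^2 + 5*x + 1
which factors as (x + 1)^5. The eigenvalues (with algebraic multiplicities) are λ = -1 with multiplicity 5.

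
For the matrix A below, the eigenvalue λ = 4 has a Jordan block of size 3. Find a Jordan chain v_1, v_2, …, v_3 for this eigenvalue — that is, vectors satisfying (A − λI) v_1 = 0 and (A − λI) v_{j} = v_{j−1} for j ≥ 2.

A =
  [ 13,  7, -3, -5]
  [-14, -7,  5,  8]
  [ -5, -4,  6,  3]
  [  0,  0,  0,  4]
A Jordan chain for λ = 4 of length 3:
v_1 = (-2, 3, 1, 0)ᵀ
v_2 = (9, -14, -5, 0)ᵀ
v_3 = (1, 0, 0, 0)ᵀ

Let N = A − (4)·I. We want v_3 with N^3 v_3 = 0 but N^2 v_3 ≠ 0; then v_{j-1} := N · v_j for j = 3, …, 2.

Pick v_3 = (1, 0, 0, 0)ᵀ.
Then v_2 = N · v_3 = (9, -14, -5, 0)ᵀ.
Then v_1 = N · v_2 = (-2, 3, 1, 0)ᵀ.

Sanity check: (A − (4)·I) v_1 = (0, 0, 0, 0)ᵀ = 0. ✓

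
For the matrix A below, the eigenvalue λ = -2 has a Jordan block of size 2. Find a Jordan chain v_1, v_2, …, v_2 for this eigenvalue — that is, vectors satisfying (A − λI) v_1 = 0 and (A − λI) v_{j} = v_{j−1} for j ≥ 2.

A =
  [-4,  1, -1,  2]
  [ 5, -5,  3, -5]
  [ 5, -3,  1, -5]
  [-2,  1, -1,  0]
A Jordan chain for λ = -2 of length 2:
v_1 = (-2, 5, 5, -2)ᵀ
v_2 = (1, 0, 0, 0)ᵀ

Let N = A − (-2)·I. We want v_2 with N^2 v_2 = 0 but N^1 v_2 ≠ 0; then v_{j-1} := N · v_j for j = 2, …, 2.

Pick v_2 = (1, 0, 0, 0)ᵀ.
Then v_1 = N · v_2 = (-2, 5, 5, -2)ᵀ.

Sanity check: (A − (-2)·I) v_1 = (0, 0, 0, 0)ᵀ = 0. ✓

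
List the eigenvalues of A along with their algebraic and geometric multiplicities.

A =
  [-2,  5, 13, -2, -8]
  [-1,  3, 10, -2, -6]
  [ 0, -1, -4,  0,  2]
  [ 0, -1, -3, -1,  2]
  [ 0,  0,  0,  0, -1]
λ = -1: alg = 5, geom = 3

Step 1 — factor the characteristic polynomial to read off the algebraic multiplicities:
  χ_A(x) = (x + 1)^5

Step 2 — compute geometric multiplicities via the rank-nullity identity g(λ) = n − rank(A − λI):
  rank(A − (-1)·I) = 2, so dim ker(A − (-1)·I) = n − 2 = 3

Summary:
  λ = -1: algebraic multiplicity = 5, geometric multiplicity = 3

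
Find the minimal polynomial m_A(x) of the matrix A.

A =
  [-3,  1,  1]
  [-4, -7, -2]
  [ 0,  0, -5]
x^2 + 10*x + 25

The characteristic polynomial is χ_A(x) = (x + 5)^3, so the eigenvalues are known. The minimal polynomial is
  m_A(x) = Π_λ (x − λ)^{k_λ}
where k_λ is the size of the *largest* Jordan block for λ (equivalently, the smallest k with (A − λI)^k v = 0 for every generalised eigenvector v of λ).

  λ = -5: largest Jordan block has size 2, contributing (x + 5)^2

So m_A(x) = (x + 5)^2 = x^2 + 10*x + 25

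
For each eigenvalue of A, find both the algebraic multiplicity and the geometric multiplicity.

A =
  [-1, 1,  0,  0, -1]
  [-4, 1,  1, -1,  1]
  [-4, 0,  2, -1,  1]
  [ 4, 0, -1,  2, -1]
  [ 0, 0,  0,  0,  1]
λ = 1: alg = 5, geom = 3

Step 1 — factor the characteristic polynomial to read off the algebraic multiplicities:
  χ_A(x) = (x - 1)^5

Step 2 — compute geometric multiplicities via the rank-nullity identity g(λ) = n − rank(A − λI):
  rank(A − (1)·I) = 2, so dim ker(A − (1)·I) = n − 2 = 3

Summary:
  λ = 1: algebraic multiplicity = 5, geometric multiplicity = 3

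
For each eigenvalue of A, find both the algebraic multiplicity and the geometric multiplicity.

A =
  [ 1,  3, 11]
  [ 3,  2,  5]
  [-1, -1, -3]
λ = 0: alg = 3, geom = 1

Step 1 — factor the characteristic polynomial to read off the algebraic multiplicities:
  χ_A(x) = x^3

Step 2 — compute geometric multiplicities via the rank-nullity identity g(λ) = n − rank(A − λI):
  rank(A − (0)·I) = 2, so dim ker(A − (0)·I) = n − 2 = 1

Summary:
  λ = 0: algebraic multiplicity = 3, geometric multiplicity = 1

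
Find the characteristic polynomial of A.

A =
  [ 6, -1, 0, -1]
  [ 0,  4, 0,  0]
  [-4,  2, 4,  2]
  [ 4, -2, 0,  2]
x^4 - 16*x^3 + 96*x^2 - 256*x + 256

Expanding det(x·I − A) (e.g. by cofactor expansion or by noting that A is similar to its Jordan form J, which has the same characteristic polynomial as A) gives
  χ_A(x) = x^4 - 16*x^3 + 96*x^2 - 256*x + 256
which factors as (x - 4)^4. The eigenvalues (with algebraic multiplicities) are λ = 4 with multiplicity 4.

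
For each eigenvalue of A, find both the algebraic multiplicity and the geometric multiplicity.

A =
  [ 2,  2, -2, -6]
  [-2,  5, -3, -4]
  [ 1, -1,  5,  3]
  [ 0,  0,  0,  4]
λ = 4: alg = 4, geom = 2

Step 1 — factor the characteristic polynomial to read off the algebraic multiplicities:
  χ_A(x) = (x - 4)^4

Step 2 — compute geometric multiplicities via the rank-nullity identity g(λ) = n − rank(A − λI):
  rank(A − (4)·I) = 2, so dim ker(A − (4)·I) = n − 2 = 2

Summary:
  λ = 4: algebraic multiplicity = 4, geometric multiplicity = 2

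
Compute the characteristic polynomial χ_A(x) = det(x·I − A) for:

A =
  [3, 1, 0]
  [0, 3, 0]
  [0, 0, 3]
x^3 - 9*x^2 + 27*x - 27

Expanding det(x·I − A) (e.g. by cofactor expansion or by noting that A is similar to its Jordan form J, which has the same characteristic polynomial as A) gives
  χ_A(x) = x^3 - 9*x^2 + 27*x - 27
which factors as (x - 3)^3. The eigenvalues (with algebraic multiplicities) are λ = 3 with multiplicity 3.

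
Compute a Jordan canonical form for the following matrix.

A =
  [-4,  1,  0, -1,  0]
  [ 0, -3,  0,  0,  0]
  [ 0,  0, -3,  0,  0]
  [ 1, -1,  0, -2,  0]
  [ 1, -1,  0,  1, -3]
J_2(-3) ⊕ J_1(-3) ⊕ J_1(-3) ⊕ J_1(-3)

The characteristic polynomial is
  det(x·I − A) = x^5 + 15*x^4 + 90*x^3 + 270*x^2 + 405*x + 243 = (x + 3)^5

Eigenvalues and multiplicities (the geometric multiplicity of λ is n − rank(A − λI), which equals the number of Jordan blocks for λ):
  λ = -3: algebraic multiplicity = 5, geometric multiplicity = 4

Determining the block sizes for each eigenvalue:
  λ = -3: 4 blocks summing to 5 forces exactly one block of size 2 and the rest size 1 → block sizes [2, 1, 1, 1]

Assembling the blocks gives a Jordan form
J =
  [-3,  1,  0,  0,  0]
  [ 0, -3,  0,  0,  0]
  [ 0,  0, -3,  0,  0]
  [ 0,  0,  0, -3,  0]
  [ 0,  0,  0,  0, -3]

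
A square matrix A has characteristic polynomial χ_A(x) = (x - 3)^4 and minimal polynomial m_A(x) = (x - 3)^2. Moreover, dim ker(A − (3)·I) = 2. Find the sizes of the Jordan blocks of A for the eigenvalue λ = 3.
Block sizes for λ = 3: [2, 2]

Step 1 — from the characteristic polynomial, algebraic multiplicity of λ = 3 is 4. From dim ker(A − (3)·I) = 2, there are exactly 2 Jordan blocks for λ = 3.
Step 2 — from the minimal polynomial, the factor (x − 3)^2 tells us the largest block for λ = 3 has size 2.
Step 3 — with total size 4, 2 blocks, and largest block 2, the block sizes (in nonincreasing order) are [2, 2].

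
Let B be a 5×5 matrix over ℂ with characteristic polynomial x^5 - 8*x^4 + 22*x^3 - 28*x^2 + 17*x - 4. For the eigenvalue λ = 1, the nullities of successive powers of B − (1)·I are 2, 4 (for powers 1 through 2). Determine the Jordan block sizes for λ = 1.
Block sizes for λ = 1: [2, 2]

From the dimensions of kernels of powers, the number of Jordan blocks of size at least j is d_j − d_{j−1} where d_j = dim ker(N^j) (with d_0 = 0). Computing the differences gives [2, 2].
The number of blocks of size exactly k is (#blocks of size ≥ k) − (#blocks of size ≥ k + 1), so the partition is: 2 block(s) of size 2.
In nonincreasing order the block sizes are [2, 2].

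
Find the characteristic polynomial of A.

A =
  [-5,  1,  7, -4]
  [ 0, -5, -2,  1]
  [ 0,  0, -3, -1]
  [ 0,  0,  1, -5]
x^4 + 18*x^3 + 121*x^2 + 360*x + 400

Expanding det(x·I − A) (e.g. by cofactor expansion or by noting that A is similar to its Jordan form J, which has the same characteristic polynomial as A) gives
  χ_A(x) = x^4 + 18*x^3 + 121*x^2 + 360*x + 400
which factors as (x + 4)^2*(x + 5)^2. The eigenvalues (with algebraic multiplicities) are λ = -5 with multiplicity 2, λ = -4 with multiplicity 2.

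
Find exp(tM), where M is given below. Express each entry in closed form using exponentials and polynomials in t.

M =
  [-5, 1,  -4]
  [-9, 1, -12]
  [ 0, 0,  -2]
e^{tM} =
  [-3*t*exp(-2*t) + exp(-2*t), t*exp(-2*t), -4*t*exp(-2*t)]
  [-9*t*exp(-2*t), 3*t*exp(-2*t) + exp(-2*t), -12*t*exp(-2*t)]
  [0, 0, exp(-2*t)]

Strategy: write M = P · J · P⁻¹ where J is a Jordan canonical form, so e^{tM} = P · e^{tJ} · P⁻¹, and e^{tJ} can be computed block-by-block.

M has Jordan form
J =
  [-2,  1,  0]
  [ 0, -2,  0]
  [ 0,  0, -2]
(up to reordering of blocks).

Per-block formulas:
  For a 1×1 block at λ = -2: exp(t · [-2]) = [e^(-2t)].
  For a 2×2 Jordan block J_2(-2): exp(t · J_2(-2)) = e^(-2t)·(I + t·N), where N is the 2×2 nilpotent shift.

After assembling e^{tJ} and conjugating by P, we get:

e^{tM} =
  [-3*t*exp(-2*t) + exp(-2*t), t*exp(-2*t), -4*t*exp(-2*t)]
  [-9*t*exp(-2*t), 3*t*exp(-2*t) + exp(-2*t), -12*t*exp(-2*t)]
  [0, 0, exp(-2*t)]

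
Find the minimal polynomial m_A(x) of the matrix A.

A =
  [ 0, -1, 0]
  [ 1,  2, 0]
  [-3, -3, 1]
x^2 - 2*x + 1

The characteristic polynomial is χ_A(x) = (x - 1)^3, so the eigenvalues are known. The minimal polynomial is
  m_A(x) = Π_λ (x − λ)^{k_λ}
where k_λ is the size of the *largest* Jordan block for λ (equivalently, the smallest k with (A − λI)^k v = 0 for every generalised eigenvector v of λ).

  λ = 1: largest Jordan block has size 2, contributing (x − 1)^2

So m_A(x) = (x - 1)^2 = x^2 - 2*x + 1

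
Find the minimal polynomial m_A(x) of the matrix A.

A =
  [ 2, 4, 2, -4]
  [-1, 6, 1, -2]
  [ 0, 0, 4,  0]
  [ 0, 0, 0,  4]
x^2 - 8*x + 16

The characteristic polynomial is χ_A(x) = (x - 4)^4, so the eigenvalues are known. The minimal polynomial is
  m_A(x) = Π_λ (x − λ)^{k_λ}
where k_λ is the size of the *largest* Jordan block for λ (equivalently, the smallest k with (A − λI)^k v = 0 for every generalised eigenvector v of λ).

  λ = 4: largest Jordan block has size 2, contributing (x − 4)^2

So m_A(x) = (x - 4)^2 = x^2 - 8*x + 16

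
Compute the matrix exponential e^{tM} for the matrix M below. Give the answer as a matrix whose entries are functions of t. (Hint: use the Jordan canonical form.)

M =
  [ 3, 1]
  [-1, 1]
e^{tM} =
  [t*exp(2*t) + exp(2*t), t*exp(2*t)]
  [-t*exp(2*t), -t*exp(2*t) + exp(2*t)]

Strategy: write M = P · J · P⁻¹ where J is a Jordan canonical form, so e^{tM} = P · e^{tJ} · P⁻¹, and e^{tJ} can be computed block-by-block.

M has Jordan form
J =
  [2, 1]
  [0, 2]
(up to reordering of blocks).

Per-block formulas:
  For a 2×2 Jordan block J_2(2): exp(t · J_2(2)) = e^(2t)·(I + t·N), where N is the 2×2 nilpotent shift.

After assembling e^{tJ} and conjugating by P, we get:

e^{tM} =
  [t*exp(2*t) + exp(2*t), t*exp(2*t)]
  [-t*exp(2*t), -t*exp(2*t) + exp(2*t)]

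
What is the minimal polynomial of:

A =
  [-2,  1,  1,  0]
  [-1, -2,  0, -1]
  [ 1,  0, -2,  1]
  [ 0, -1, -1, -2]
x^2 + 4*x + 4

The characteristic polynomial is χ_A(x) = (x + 2)^4, so the eigenvalues are known. The minimal polynomial is
  m_A(x) = Π_λ (x − λ)^{k_λ}
where k_λ is the size of the *largest* Jordan block for λ (equivalently, the smallest k with (A − λI)^k v = 0 for every generalised eigenvector v of λ).

  λ = -2: largest Jordan block has size 2, contributing (x + 2)^2

So m_A(x) = (x + 2)^2 = x^2 + 4*x + 4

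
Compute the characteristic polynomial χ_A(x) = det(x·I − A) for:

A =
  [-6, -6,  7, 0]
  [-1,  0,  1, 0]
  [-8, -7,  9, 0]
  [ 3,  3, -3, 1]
x^4 - 4*x^3 + 6*x^2 - 4*x + 1

Expanding det(x·I − A) (e.g. by cofactor expansion or by noting that A is similar to its Jordan form J, which has the same characteristic polynomial as A) gives
  χ_A(x) = x^4 - 4*x^3 + 6*x^2 - 4*x + 1
which factors as (x - 1)^4. The eigenvalues (with algebraic multiplicities) are λ = 1 with multiplicity 4.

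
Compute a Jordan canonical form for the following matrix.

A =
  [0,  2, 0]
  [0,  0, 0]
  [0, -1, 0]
J_2(0) ⊕ J_1(0)

The characteristic polynomial is
  det(x·I − A) = x^3

Eigenvalues and multiplicities (the geometric multiplicity of λ is n − rank(A − λI), which equals the number of Jordan blocks for λ):
  λ = 0: algebraic multiplicity = 3, geometric multiplicity = 2

Determining the block sizes for each eigenvalue:
  λ = 0: 2 blocks summing to 3 forces exactly one block of size 2 and the rest size 1 → block sizes [2, 1]

Assembling the blocks gives a Jordan form
J =
  [0, 1, 0]
  [0, 0, 0]
  [0, 0, 0]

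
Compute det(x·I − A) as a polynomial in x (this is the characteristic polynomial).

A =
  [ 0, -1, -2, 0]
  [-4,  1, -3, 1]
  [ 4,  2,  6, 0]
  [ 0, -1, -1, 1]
x^4 - 8*x^3 + 24*x^2 - 32*x + 16

Expanding det(x·I − A) (e.g. by cofactor expansion or by noting that A is similar to its Jordan form J, which has the same characteristic polynomial as A) gives
  χ_A(x) = x^4 - 8*x^3 + 24*x^2 - 32*x + 16
which factors as (x - 2)^4. The eigenvalues (with algebraic multiplicities) are λ = 2 with multiplicity 4.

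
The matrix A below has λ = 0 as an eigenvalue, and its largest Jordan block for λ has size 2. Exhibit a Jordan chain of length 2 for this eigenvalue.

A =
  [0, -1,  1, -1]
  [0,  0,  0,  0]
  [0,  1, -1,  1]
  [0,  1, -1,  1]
A Jordan chain for λ = 0 of length 2:
v_1 = (-1, 0, 1, 1)ᵀ
v_2 = (0, 1, 0, 0)ᵀ

Let N = A − (0)·I. We want v_2 with N^2 v_2 = 0 but N^1 v_2 ≠ 0; then v_{j-1} := N · v_j for j = 2, …, 2.

Pick v_2 = (0, 1, 0, 0)ᵀ.
Then v_1 = N · v_2 = (-1, 0, 1, 1)ᵀ.

Sanity check: (A − (0)·I) v_1 = (0, 0, 0, 0)ᵀ = 0. ✓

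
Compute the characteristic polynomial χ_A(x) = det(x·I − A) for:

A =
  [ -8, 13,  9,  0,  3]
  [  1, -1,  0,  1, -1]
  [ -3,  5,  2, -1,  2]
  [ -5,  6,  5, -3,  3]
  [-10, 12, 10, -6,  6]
x^5 + 4*x^4 + 4*x^3

Expanding det(x·I − A) (e.g. by cofactor expansion or by noting that A is similar to its Jordan form J, which has the same characteristic polynomial as A) gives
  χ_A(x) = x^5 + 4*x^4 + 4*x^3
which factors as x^3*(x + 2)^2. The eigenvalues (with algebraic multiplicities) are λ = -2 with multiplicity 2, λ = 0 with multiplicity 3.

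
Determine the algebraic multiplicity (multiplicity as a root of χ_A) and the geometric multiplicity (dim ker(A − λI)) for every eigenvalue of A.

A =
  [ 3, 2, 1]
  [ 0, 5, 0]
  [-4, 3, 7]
λ = 5: alg = 3, geom = 1

Step 1 — factor the characteristic polynomial to read off the algebraic multiplicities:
  χ_A(x) = (x - 5)^3

Step 2 — compute geometric multiplicities via the rank-nullity identity g(λ) = n − rank(A − λI):
  rank(A − (5)·I) = 2, so dim ker(A − (5)·I) = n − 2 = 1

Summary:
  λ = 5: algebraic multiplicity = 3, geometric multiplicity = 1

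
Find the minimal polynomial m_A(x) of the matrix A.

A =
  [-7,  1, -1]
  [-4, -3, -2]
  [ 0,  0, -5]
x^2 + 10*x + 25

The characteristic polynomial is χ_A(x) = (x + 5)^3, so the eigenvalues are known. The minimal polynomial is
  m_A(x) = Π_λ (x − λ)^{k_λ}
where k_λ is the size of the *largest* Jordan block for λ (equivalently, the smallest k with (A − λI)^k v = 0 for every generalised eigenvector v of λ).

  λ = -5: largest Jordan block has size 2, contributing (x + 5)^2

So m_A(x) = (x + 5)^2 = x^2 + 10*x + 25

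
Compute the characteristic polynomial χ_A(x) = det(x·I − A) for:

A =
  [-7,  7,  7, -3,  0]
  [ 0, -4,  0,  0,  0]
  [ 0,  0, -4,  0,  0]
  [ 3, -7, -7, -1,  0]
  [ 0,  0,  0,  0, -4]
x^5 + 20*x^4 + 160*x^3 + 640*x^2 + 1280*x + 1024

Expanding det(x·I − A) (e.g. by cofactor expansion or by noting that A is similar to its Jordan form J, which has the same characteristic polynomial as A) gives
  χ_A(x) = x^5 + 20*x^4 + 160*x^3 + 640*x^2 + 1280*x + 1024
which factors as (x + 4)^5. The eigenvalues (with algebraic multiplicities) are λ = -4 with multiplicity 5.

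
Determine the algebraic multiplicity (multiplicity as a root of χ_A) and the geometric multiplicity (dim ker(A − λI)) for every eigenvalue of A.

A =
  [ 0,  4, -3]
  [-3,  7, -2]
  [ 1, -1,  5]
λ = 4: alg = 3, geom = 1

Step 1 — factor the characteristic polynomial to read off the algebraic multiplicities:
  χ_A(x) = (x - 4)^3

Step 2 — compute geometric multiplicities via the rank-nullity identity g(λ) = n − rank(A − λI):
  rank(A − (4)·I) = 2, so dim ker(A − (4)·I) = n − 2 = 1

Summary:
  λ = 4: algebraic multiplicity = 3, geometric multiplicity = 1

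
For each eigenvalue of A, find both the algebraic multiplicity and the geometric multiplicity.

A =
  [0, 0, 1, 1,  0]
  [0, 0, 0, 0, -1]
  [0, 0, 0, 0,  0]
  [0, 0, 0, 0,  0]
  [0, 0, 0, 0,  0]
λ = 0: alg = 5, geom = 3

Step 1 — factor the characteristic polynomial to read off the algebraic multiplicities:
  χ_A(x) = x^5

Step 2 — compute geometric multiplicities via the rank-nullity identity g(λ) = n − rank(A − λI):
  rank(A − (0)·I) = 2, so dim ker(A − (0)·I) = n − 2 = 3

Summary:
  λ = 0: algebraic multiplicity = 5, geometric multiplicity = 3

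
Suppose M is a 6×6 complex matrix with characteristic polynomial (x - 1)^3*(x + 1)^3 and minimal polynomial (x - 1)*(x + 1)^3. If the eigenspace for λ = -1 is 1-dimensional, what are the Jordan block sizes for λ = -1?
Block sizes for λ = -1: [3]

Step 1 — from the characteristic polynomial, algebraic multiplicity of λ = -1 is 3. From dim ker(M − (-1)·I) = 1, there are exactly 1 Jordan blocks for λ = -1.
Step 2 — from the minimal polynomial, the factor (x + 1)^3 tells us the largest block for λ = -1 has size 3.
Step 3 — with total size 3, 1 blocks, and largest block 3, the block sizes (in nonincreasing order) are [3].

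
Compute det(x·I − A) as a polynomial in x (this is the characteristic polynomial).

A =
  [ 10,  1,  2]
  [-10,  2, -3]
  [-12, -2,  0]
x^3 - 12*x^2 + 48*x - 64

Expanding det(x·I − A) (e.g. by cofactor expansion or by noting that A is similar to its Jordan form J, which has the same characteristic polynomial as A) gives
  χ_A(x) = x^3 - 12*x^2 + 48*x - 64
which factors as (x - 4)^3. The eigenvalues (with algebraic multiplicities) are λ = 4 with multiplicity 3.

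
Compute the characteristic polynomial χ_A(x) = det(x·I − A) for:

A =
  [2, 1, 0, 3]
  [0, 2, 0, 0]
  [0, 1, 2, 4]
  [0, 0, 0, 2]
x^4 - 8*x^3 + 24*x^2 - 32*x + 16

Expanding det(x·I − A) (e.g. by cofactor expansion or by noting that A is similar to its Jordan form J, which has the same characteristic polynomial as A) gives
  χ_A(x) = x^4 - 8*x^3 + 24*x^2 - 32*x + 16
which factors as (x - 2)^4. The eigenvalues (with algebraic multiplicities) are λ = 2 with multiplicity 4.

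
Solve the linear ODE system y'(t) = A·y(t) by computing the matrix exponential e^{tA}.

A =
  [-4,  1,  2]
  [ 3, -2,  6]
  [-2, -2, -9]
e^{tA} =
  [t*exp(-5*t) + exp(-5*t), t*exp(-5*t), 2*t*exp(-5*t)]
  [3*t*exp(-5*t), 3*t*exp(-5*t) + exp(-5*t), 6*t*exp(-5*t)]
  [-2*t*exp(-5*t), -2*t*exp(-5*t), -4*t*exp(-5*t) + exp(-5*t)]

Strategy: write A = P · J · P⁻¹ where J is a Jordan canonical form, so e^{tA} = P · e^{tJ} · P⁻¹, and e^{tJ} can be computed block-by-block.

A has Jordan form
J =
  [-5,  1,  0]
  [ 0, -5,  0]
  [ 0,  0, -5]
(up to reordering of blocks).

Per-block formulas:
  For a 1×1 block at λ = -5: exp(t · [-5]) = [e^(-5t)].
  For a 2×2 Jordan block J_2(-5): exp(t · J_2(-5)) = e^(-5t)·(I + t·N), where N is the 2×2 nilpotent shift.

After assembling e^{tJ} and conjugating by P, we get:

e^{tA} =
  [t*exp(-5*t) + exp(-5*t), t*exp(-5*t), 2*t*exp(-5*t)]
  [3*t*exp(-5*t), 3*t*exp(-5*t) + exp(-5*t), 6*t*exp(-5*t)]
  [-2*t*exp(-5*t), -2*t*exp(-5*t), -4*t*exp(-5*t) + exp(-5*t)]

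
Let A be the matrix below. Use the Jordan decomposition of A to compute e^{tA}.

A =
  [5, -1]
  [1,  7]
e^{tA} =
  [-t*exp(6*t) + exp(6*t), -t*exp(6*t)]
  [t*exp(6*t), t*exp(6*t) + exp(6*t)]

Strategy: write A = P · J · P⁻¹ where J is a Jordan canonical form, so e^{tA} = P · e^{tJ} · P⁻¹, and e^{tJ} can be computed block-by-block.

A has Jordan form
J =
  [6, 1]
  [0, 6]
(up to reordering of blocks).

Per-block formulas:
  For a 2×2 Jordan block J_2(6): exp(t · J_2(6)) = e^(6t)·(I + t·N), where N is the 2×2 nilpotent shift.

After assembling e^{tJ} and conjugating by P, we get:

e^{tA} =
  [-t*exp(6*t) + exp(6*t), -t*exp(6*t)]
  [t*exp(6*t), t*exp(6*t) + exp(6*t)]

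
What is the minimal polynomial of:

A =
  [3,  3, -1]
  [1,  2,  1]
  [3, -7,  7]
x^3 - 12*x^2 + 48*x - 64

The characteristic polynomial is χ_A(x) = (x - 4)^3, so the eigenvalues are known. The minimal polynomial is
  m_A(x) = Π_λ (x − λ)^{k_λ}
where k_λ is the size of the *largest* Jordan block for λ (equivalently, the smallest k with (A − λI)^k v = 0 for every generalised eigenvector v of λ).

  λ = 4: largest Jordan block has size 3, contributing (x − 4)^3

So m_A(x) = (x - 4)^3 = x^3 - 12*x^2 + 48*x - 64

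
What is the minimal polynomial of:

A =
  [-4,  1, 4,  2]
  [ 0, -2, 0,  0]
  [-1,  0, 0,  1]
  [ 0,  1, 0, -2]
x^2 + 4*x + 4

The characteristic polynomial is χ_A(x) = (x + 2)^4, so the eigenvalues are known. The minimal polynomial is
  m_A(x) = Π_λ (x − λ)^{k_λ}
where k_λ is the size of the *largest* Jordan block for λ (equivalently, the smallest k with (A − λI)^k v = 0 for every generalised eigenvector v of λ).

  λ = -2: largest Jordan block has size 2, contributing (x + 2)^2

So m_A(x) = (x + 2)^2 = x^2 + 4*x + 4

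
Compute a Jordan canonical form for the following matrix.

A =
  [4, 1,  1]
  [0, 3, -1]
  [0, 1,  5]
J_2(4) ⊕ J_1(4)

The characteristic polynomial is
  det(x·I − A) = x^3 - 12*x^2 + 48*x - 64 = (x - 4)^3

Eigenvalues and multiplicities (the geometric multiplicity of λ is n − rank(A − λI), which equals the number of Jordan blocks for λ):
  λ = 4: algebraic multiplicity = 3, geometric multiplicity = 2

Determining the block sizes for each eigenvalue:
  λ = 4: 2 blocks summing to 3 forces exactly one block of size 2 and the rest size 1 → block sizes [2, 1]

Assembling the blocks gives a Jordan form
J =
  [4, 1, 0]
  [0, 4, 0]
  [0, 0, 4]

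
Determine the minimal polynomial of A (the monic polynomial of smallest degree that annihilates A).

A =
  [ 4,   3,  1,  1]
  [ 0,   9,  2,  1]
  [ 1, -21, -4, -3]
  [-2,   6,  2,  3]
x^3 - 9*x^2 + 27*x - 27

The characteristic polynomial is χ_A(x) = (x - 3)^4, so the eigenvalues are known. The minimal polynomial is
  m_A(x) = Π_λ (x − λ)^{k_λ}
where k_λ is the size of the *largest* Jordan block for λ (equivalently, the smallest k with (A − λI)^k v = 0 for every generalised eigenvector v of λ).

  λ = 3: largest Jordan block has size 3, contributing (x − 3)^3

So m_A(x) = (x - 3)^3 = x^3 - 9*x^2 + 27*x - 27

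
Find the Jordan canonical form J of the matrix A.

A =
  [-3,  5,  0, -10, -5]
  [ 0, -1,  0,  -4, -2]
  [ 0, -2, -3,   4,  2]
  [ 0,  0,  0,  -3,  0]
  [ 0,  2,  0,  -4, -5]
J_2(-3) ⊕ J_1(-3) ⊕ J_1(-3) ⊕ J_1(-3)

The characteristic polynomial is
  det(x·I − A) = x^5 + 15*x^4 + 90*x^3 + 270*x^2 + 405*x + 243 = (x + 3)^5

Eigenvalues and multiplicities (the geometric multiplicity of λ is n − rank(A − λI), which equals the number of Jordan blocks for λ):
  λ = -3: algebraic multiplicity = 5, geometric multiplicity = 4

Determining the block sizes for each eigenvalue:
  λ = -3: 4 blocks summing to 5 forces exactly one block of size 2 and the rest size 1 → block sizes [2, 1, 1, 1]

Assembling the blocks gives a Jordan form
J =
  [-3,  1,  0,  0,  0]
  [ 0, -3,  0,  0,  0]
  [ 0,  0, -3,  0,  0]
  [ 0,  0,  0, -3,  0]
  [ 0,  0,  0,  0, -3]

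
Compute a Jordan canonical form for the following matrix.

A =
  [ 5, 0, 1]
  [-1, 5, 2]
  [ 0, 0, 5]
J_3(5)

The characteristic polynomial is
  det(x·I − A) = x^3 - 15*x^2 + 75*x - 125 = (x - 5)^3

Eigenvalues and multiplicities (the geometric multiplicity of λ is n − rank(A − λI), which equals the number of Jordan blocks for λ):
  λ = 5: algebraic multiplicity = 3, geometric multiplicity = 1

Determining the block sizes for each eigenvalue:
  λ = 5: one block (gm = 1), so the single block has size am = 3 → block sizes [3]

Assembling the blocks gives a Jordan form
J =
  [5, 1, 0]
  [0, 5, 1]
  [0, 0, 5]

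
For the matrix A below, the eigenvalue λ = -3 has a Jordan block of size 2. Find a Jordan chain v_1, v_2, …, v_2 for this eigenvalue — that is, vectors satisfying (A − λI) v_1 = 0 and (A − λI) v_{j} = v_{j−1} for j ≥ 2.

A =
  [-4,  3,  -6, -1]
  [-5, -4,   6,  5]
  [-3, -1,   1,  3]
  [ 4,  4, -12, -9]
A Jordan chain for λ = -3 of length 2:
v_1 = (2, -2, -2, 4)ᵀ
v_2 = (1, 3, 1, 0)ᵀ

Let N = A − (-3)·I. We want v_2 with N^2 v_2 = 0 but N^1 v_2 ≠ 0; then v_{j-1} := N · v_j for j = 2, …, 2.

Pick v_2 = (1, 3, 1, 0)ᵀ.
Then v_1 = N · v_2 = (2, -2, -2, 4)ᵀ.

Sanity check: (A − (-3)·I) v_1 = (0, 0, 0, 0)ᵀ = 0. ✓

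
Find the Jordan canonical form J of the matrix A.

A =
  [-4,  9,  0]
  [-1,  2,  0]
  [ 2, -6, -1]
J_2(-1) ⊕ J_1(-1)

The characteristic polynomial is
  det(x·I − A) = x^3 + 3*x^2 + 3*x + 1 = (x + 1)^3

Eigenvalues and multiplicities (the geometric multiplicity of λ is n − rank(A − λI), which equals the number of Jordan blocks for λ):
  λ = -1: algebraic multiplicity = 3, geometric multiplicity = 2

Determining the block sizes for each eigenvalue:
  λ = -1: 2 blocks summing to 3 forces exactly one block of size 2 and the rest size 1 → block sizes [2, 1]

Assembling the blocks gives a Jordan form
J =
  [-1,  1,  0]
  [ 0, -1,  0]
  [ 0,  0, -1]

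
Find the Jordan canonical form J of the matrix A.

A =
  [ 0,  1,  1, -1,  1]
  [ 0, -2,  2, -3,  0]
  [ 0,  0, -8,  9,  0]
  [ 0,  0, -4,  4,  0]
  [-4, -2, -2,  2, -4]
J_2(-2) ⊕ J_2(-2) ⊕ J_1(-2)

The characteristic polynomial is
  det(x·I − A) = x^5 + 10*x^4 + 40*x^3 + 80*x^2 + 80*x + 32 = (x + 2)^5

Eigenvalues and multiplicities (the geometric multiplicity of λ is n − rank(A − λI), which equals the number of Jordan blocks for λ):
  λ = -2: algebraic multiplicity = 5, geometric multiplicity = 3

Determining the block sizes for each eigenvalue:
  λ = -2: with am = 5 and gm = 3, the partition is not yet determined (e.g. several partitions of 5 into 3 parts exist). Let N = A − (-2)·I. Computing rank(N^1) = 2, rank(N^2) = 0; the number of blocks of size ≥ j is rank(N^{j−1}) − rank(N^j), giving [3, 2]. So we have 2 block(s) of size 2, 1 block(s) of size 1 → block sizes [2, 2, 1]

Assembling the blocks gives a Jordan form
J =
  [-2,  1,  0,  0,  0]
  [ 0, -2,  0,  0,  0]
  [ 0,  0, -2,  1,  0]
  [ 0,  0,  0, -2,  0]
  [ 0,  0,  0,  0, -2]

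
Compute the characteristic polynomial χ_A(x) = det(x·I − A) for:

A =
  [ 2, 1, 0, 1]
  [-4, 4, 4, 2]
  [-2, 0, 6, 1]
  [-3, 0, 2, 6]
x^4 - 18*x^3 + 121*x^2 - 360*x + 400

Expanding det(x·I − A) (e.g. by cofactor expansion or by noting that A is similar to its Jordan form J, which has the same characteristic polynomial as A) gives
  χ_A(x) = x^4 - 18*x^3 + 121*x^2 - 360*x + 400
which factors as (x - 5)^2*(x - 4)^2. The eigenvalues (with algebraic multiplicities) are λ = 4 with multiplicity 2, λ = 5 with multiplicity 2.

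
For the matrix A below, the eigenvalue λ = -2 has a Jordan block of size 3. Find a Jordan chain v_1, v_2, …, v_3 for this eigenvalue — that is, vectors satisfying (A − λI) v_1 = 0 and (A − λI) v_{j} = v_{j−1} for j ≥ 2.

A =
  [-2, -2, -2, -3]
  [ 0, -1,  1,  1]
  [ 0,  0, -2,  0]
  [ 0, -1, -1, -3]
A Jordan chain for λ = -2 of length 3:
v_1 = (1, 0, 0, 0)ᵀ
v_2 = (-2, 1, 0, -1)ᵀ
v_3 = (0, 1, 0, 0)ᵀ

Let N = A − (-2)·I. We want v_3 with N^3 v_3 = 0 but N^2 v_3 ≠ 0; then v_{j-1} := N · v_j for j = 3, …, 2.

Pick v_3 = (0, 1, 0, 0)ᵀ.
Then v_2 = N · v_3 = (-2, 1, 0, -1)ᵀ.
Then v_1 = N · v_2 = (1, 0, 0, 0)ᵀ.

Sanity check: (A − (-2)·I) v_1 = (0, 0, 0, 0)ᵀ = 0. ✓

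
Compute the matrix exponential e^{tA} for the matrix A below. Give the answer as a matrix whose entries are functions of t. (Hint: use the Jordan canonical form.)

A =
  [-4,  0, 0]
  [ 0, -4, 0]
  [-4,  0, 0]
e^{tA} =
  [exp(-4*t), 0, 0]
  [0, exp(-4*t), 0]
  [-1 + exp(-4*t), 0, 1]

Strategy: write A = P · J · P⁻¹ where J is a Jordan canonical form, so e^{tA} = P · e^{tJ} · P⁻¹, and e^{tJ} can be computed block-by-block.

A has Jordan form
J =
  [-4,  0, 0]
  [ 0, -4, 0]
  [ 0,  0, 0]
(up to reordering of blocks).

Per-block formulas:
  For a 1×1 block at λ = -4: exp(t · [-4]) = [e^(-4t)].
  For a 1×1 block at λ = 0: exp(t · [0]) = [e^(0t)].

After assembling e^{tJ} and conjugating by P, we get:

e^{tA} =
  [exp(-4*t), 0, 0]
  [0, exp(-4*t), 0]
  [-1 + exp(-4*t), 0, 1]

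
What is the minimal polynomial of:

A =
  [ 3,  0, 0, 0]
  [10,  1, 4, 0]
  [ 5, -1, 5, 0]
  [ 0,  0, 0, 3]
x^2 - 6*x + 9

The characteristic polynomial is χ_A(x) = (x - 3)^4, so the eigenvalues are known. The minimal polynomial is
  m_A(x) = Π_λ (x − λ)^{k_λ}
where k_λ is the size of the *largest* Jordan block for λ (equivalently, the smallest k with (A − λI)^k v = 0 for every generalised eigenvector v of λ).

  λ = 3: largest Jordan block has size 2, contributing (x − 3)^2

So m_A(x) = (x - 3)^2 = x^2 - 6*x + 9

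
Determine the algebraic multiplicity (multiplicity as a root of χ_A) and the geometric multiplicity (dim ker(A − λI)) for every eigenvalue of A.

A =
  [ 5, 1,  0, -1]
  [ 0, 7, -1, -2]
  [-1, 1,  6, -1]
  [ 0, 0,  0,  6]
λ = 6: alg = 4, geom = 2

Step 1 — factor the characteristic polynomial to read off the algebraic multiplicities:
  χ_A(x) = (x - 6)^4

Step 2 — compute geometric multiplicities via the rank-nullity identity g(λ) = n − rank(A − λI):
  rank(A − (6)·I) = 2, so dim ker(A − (6)·I) = n − 2 = 2

Summary:
  λ = 6: algebraic multiplicity = 4, geometric multiplicity = 2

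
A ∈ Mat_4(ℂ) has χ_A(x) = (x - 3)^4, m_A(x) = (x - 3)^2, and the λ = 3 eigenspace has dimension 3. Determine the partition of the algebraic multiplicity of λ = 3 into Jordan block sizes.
Block sizes for λ = 3: [2, 1, 1]

Step 1 — from the characteristic polynomial, algebraic multiplicity of λ = 3 is 4. From dim ker(A − (3)·I) = 3, there are exactly 3 Jordan blocks for λ = 3.
Step 2 — from the minimal polynomial, the factor (x − 3)^2 tells us the largest block for λ = 3 has size 2.
Step 3 — with total size 4, 3 blocks, and largest block 2, the block sizes (in nonincreasing order) are [2, 1, 1].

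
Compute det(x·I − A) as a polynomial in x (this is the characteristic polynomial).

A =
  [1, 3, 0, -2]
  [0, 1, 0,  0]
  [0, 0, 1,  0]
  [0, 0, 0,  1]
x^4 - 4*x^3 + 6*x^2 - 4*x + 1

Expanding det(x·I − A) (e.g. by cofactor expansion or by noting that A is similar to its Jordan form J, which has the same characteristic polynomial as A) gives
  χ_A(x) = x^4 - 4*x^3 + 6*x^2 - 4*x + 1
which factors as (x - 1)^4. The eigenvalues (with algebraic multiplicities) are λ = 1 with multiplicity 4.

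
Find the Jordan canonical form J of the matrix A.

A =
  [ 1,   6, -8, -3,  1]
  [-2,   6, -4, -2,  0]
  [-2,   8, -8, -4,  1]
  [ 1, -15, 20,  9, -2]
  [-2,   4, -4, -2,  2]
J_3(2) ⊕ J_2(2)

The characteristic polynomial is
  det(x·I − A) = x^5 - 10*x^4 + 40*x^3 - 80*x^2 + 80*x - 32 = (x - 2)^5

Eigenvalues and multiplicities (the geometric multiplicity of λ is n − rank(A − λI), which equals the number of Jordan blocks for λ):
  λ = 2: algebraic multiplicity = 5, geometric multiplicity = 2

Determining the block sizes for each eigenvalue:
  λ = 2: with am = 5 and gm = 2, the partition is not yet determined (e.g. several partitions of 5 into 2 parts exist). Let N = A − (2)·I. Computing rank(N^1) = 3, rank(N^2) = 1, rank(N^3) = 0; the number of blocks of size ≥ j is rank(N^{j−1}) − rank(N^j), giving [2, 2, 1]. So we have 1 block(s) of size 3, 1 block(s) of size 2 → block sizes [3, 2]

Assembling the blocks gives a Jordan form
J =
  [2, 1, 0, 0, 0]
  [0, 2, 1, 0, 0]
  [0, 0, 2, 0, 0]
  [0, 0, 0, 2, 1]
  [0, 0, 0, 0, 2]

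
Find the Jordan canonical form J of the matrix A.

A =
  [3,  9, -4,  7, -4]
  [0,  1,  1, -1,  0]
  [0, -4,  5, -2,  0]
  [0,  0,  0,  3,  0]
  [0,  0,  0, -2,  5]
J_3(3) ⊕ J_1(3) ⊕ J_1(5)

The characteristic polynomial is
  det(x·I − A) = x^5 - 17*x^4 + 114*x^3 - 378*x^2 + 621*x - 405 = (x - 5)*(x - 3)^4

Eigenvalues and multiplicities (the geometric multiplicity of λ is n − rank(A − λI), which equals the number of Jordan blocks for λ):
  λ = 3: algebraic multiplicity = 4, geometric multiplicity = 2
  λ = 5: algebraic multiplicity = 1, geometric multiplicity = 1

Determining the block sizes for each eigenvalue:
  λ = 3: with am = 4 and gm = 2, the partition is not yet determined (e.g. several partitions of 4 into 2 parts exist). Let N = A − (3)·I. Computing rank(N^1) = 3, rank(N^2) = 2, rank(N^3) = 1; the number of blocks of size ≥ j is rank(N^{j−1}) − rank(N^j), giving [2, 1, 1]. So we have 1 block(s) of size 3, 1 block(s) of size 1 → block sizes [3, 1]
  λ = 5: one block (gm = 1), so the single block has size am = 1 → block sizes [1]

Assembling the blocks gives a Jordan form
J =
  [3, 1, 0, 0, 0]
  [0, 3, 1, 0, 0]
  [0, 0, 3, 0, 0]
  [0, 0, 0, 3, 0]
  [0, 0, 0, 0, 5]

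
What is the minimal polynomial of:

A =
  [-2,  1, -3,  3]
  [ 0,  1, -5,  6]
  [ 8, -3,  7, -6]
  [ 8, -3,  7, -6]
x^3

The characteristic polynomial is χ_A(x) = x^4, so the eigenvalues are known. The minimal polynomial is
  m_A(x) = Π_λ (x − λ)^{k_λ}
where k_λ is the size of the *largest* Jordan block for λ (equivalently, the smallest k with (A − λI)^k v = 0 for every generalised eigenvector v of λ).

  λ = 0: largest Jordan block has size 3, contributing (x − 0)^3

So m_A(x) = x^3 = x^3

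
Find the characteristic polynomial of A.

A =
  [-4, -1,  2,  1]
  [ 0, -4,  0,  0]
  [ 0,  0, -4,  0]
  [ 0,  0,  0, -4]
x^4 + 16*x^3 + 96*x^2 + 256*x + 256

Expanding det(x·I − A) (e.g. by cofactor expansion or by noting that A is similar to its Jordan form J, which has the same characteristic polynomial as A) gives
  χ_A(x) = x^4 + 16*x^3 + 96*x^2 + 256*x + 256
which factors as (x + 4)^4. The eigenvalues (with algebraic multiplicities) are λ = -4 with multiplicity 4.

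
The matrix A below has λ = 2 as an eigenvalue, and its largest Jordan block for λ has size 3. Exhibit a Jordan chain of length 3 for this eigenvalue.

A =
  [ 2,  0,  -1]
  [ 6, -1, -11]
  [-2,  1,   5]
A Jordan chain for λ = 2 of length 3:
v_1 = (2, 4, 0)ᵀ
v_2 = (0, 6, -2)ᵀ
v_3 = (1, 0, 0)ᵀ

Let N = A − (2)·I. We want v_3 with N^3 v_3 = 0 but N^2 v_3 ≠ 0; then v_{j-1} := N · v_j for j = 3, …, 2.

Pick v_3 = (1, 0, 0)ᵀ.
Then v_2 = N · v_3 = (0, 6, -2)ᵀ.
Then v_1 = N · v_2 = (2, 4, 0)ᵀ.

Sanity check: (A − (2)·I) v_1 = (0, 0, 0)ᵀ = 0. ✓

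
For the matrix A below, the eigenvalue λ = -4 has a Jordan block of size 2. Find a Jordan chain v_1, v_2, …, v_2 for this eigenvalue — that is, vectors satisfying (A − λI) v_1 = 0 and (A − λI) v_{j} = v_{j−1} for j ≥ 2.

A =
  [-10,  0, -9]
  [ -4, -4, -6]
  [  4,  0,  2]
A Jordan chain for λ = -4 of length 2:
v_1 = (-6, -4, 4)ᵀ
v_2 = (1, 0, 0)ᵀ

Let N = A − (-4)·I. We want v_2 with N^2 v_2 = 0 but N^1 v_2 ≠ 0; then v_{j-1} := N · v_j for j = 2, …, 2.

Pick v_2 = (1, 0, 0)ᵀ.
Then v_1 = N · v_2 = (-6, -4, 4)ᵀ.

Sanity check: (A − (-4)·I) v_1 = (0, 0, 0)ᵀ = 0. ✓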